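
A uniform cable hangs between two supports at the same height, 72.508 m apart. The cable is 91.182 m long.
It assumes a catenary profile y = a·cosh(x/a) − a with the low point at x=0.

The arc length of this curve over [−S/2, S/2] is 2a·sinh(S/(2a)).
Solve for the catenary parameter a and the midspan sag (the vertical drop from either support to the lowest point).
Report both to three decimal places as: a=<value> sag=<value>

seed: a₀ = √(S³/(24(L−S))) = √(72.508³/(24·18.674)) = 29.164504
iter 1: u=1.243086  f(a)=+1.497e+00  f'(a)=-1.490e+00  a ← 29.164504 − (+1.497e+00/-1.490e+00) = 30.169424
iter 2: u=1.201680  f(a)=+8.086e-02  f'(a)=-1.333e+00  a ← 30.169424 − (+8.086e-02/-1.333e+00) = 30.230093
iter 3: u=1.199269  f(a)=+2.657e-04  f'(a)=-1.324e+00  a ← 30.230093 − (+2.657e-04/-1.324e+00) = 30.230294
iter 4: u=1.199261  f(a)=+2.889e-09  f'(a)=-1.324e+00  a ← 30.230294 − (+2.889e-09/-1.324e+00) = 30.230294
iter 5: u=1.199261  f(a)=+0.000e+00  f'(a)=-1.324e+00  a ← 30.230294 − (+0.000e+00/-1.324e+00) = 30.230294
converged: |Δa| < 1e-12 after 5 iterations
sag = a·(cosh(S/(2a)) − 1) = 30.230294·(cosh(1.199261) − 1) = 24.472631
T_max/T_min = cosh(S/(2a)) = 1.809540

a=30.230 sag=24.473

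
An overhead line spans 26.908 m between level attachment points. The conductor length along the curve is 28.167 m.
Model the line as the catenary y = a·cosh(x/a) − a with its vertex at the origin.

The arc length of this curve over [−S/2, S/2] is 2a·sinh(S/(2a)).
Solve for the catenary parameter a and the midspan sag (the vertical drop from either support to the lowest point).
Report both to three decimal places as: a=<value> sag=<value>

a=25.569 sag=3.622

seed: a₀ = √(S³/(24(L−S))) = √(26.908³/(24·1.259)) = 25.392394
iter 1: u=0.529844  f(a)=+1.779e-02  f'(a)=-1.020e-01  a ← 25.392394 − (+1.779e-02/-1.020e-01) = 25.566855
iter 2: u=0.526228  f(a)=+1.850e-04  f'(a)=-9.986e-02  a ← 25.566855 − (+1.850e-04/-9.986e-02) = 25.568708
iter 3: u=0.526190  f(a)=+2.048e-08  f'(a)=-9.984e-02  a ← 25.568708 − (+2.048e-08/-9.984e-02) = 25.568708
iter 4: u=0.526190  f(a)=+0.000e+00  f'(a)=-9.984e-02  a ← 25.568708 − (+0.000e+00/-9.984e-02) = 25.568708
converged: |Δa| < 1e-12 after 4 iterations
sag = a·(cosh(S/(2a)) − 1) = 25.568708·(cosh(0.526190) − 1) = 3.622109
T_max/T_min = cosh(S/(2a)) = 1.141662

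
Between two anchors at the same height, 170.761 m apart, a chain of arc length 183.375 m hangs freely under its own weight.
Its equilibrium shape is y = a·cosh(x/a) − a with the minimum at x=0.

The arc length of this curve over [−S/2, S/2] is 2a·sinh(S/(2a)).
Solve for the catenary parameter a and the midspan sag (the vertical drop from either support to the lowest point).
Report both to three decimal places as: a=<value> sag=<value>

seed: a₀ = √(S³/(24(L−S))) = √(170.761³/(24·12.614)) = 128.248118
iter 1: u=0.665745  f(a)=+2.825e-01  f'(a)=-2.056e-01  a ← 128.248118 − (+2.825e-01/-2.056e-01) = 129.622366
iter 2: u=0.658686  f(a)=+4.605e-03  f'(a)=-1.989e-01  a ← 129.622366 − (+4.605e-03/-1.989e-01) = 129.645516
iter 3: u=0.658569  f(a)=+1.269e-06  f'(a)=-1.988e-01  a ← 129.645516 − (+1.269e-06/-1.988e-01) = 129.645523
iter 4: u=0.658569  f(a)=+8.527e-14  f'(a)=-1.988e-01  a ← 129.645523 − (+8.527e-14/-1.988e-01) = 129.645523
converged: |Δa| < 1e-12 after 4 iterations
sag = a·(cosh(S/(2a)) − 1) = 129.645523·(cosh(0.658569) − 1) = 29.145407
T_max/T_min = cosh(S/(2a)) = 1.224808

a=129.646 sag=29.145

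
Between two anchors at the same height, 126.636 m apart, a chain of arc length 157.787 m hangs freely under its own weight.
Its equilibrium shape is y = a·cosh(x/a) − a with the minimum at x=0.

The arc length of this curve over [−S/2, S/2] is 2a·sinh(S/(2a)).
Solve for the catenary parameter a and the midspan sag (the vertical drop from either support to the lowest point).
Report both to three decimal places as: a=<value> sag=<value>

a=53.942 sag=41.629

seed: a₀ = √(S³/(24(L−S))) = √(126.636³/(24·31.151)) = 52.118770
iter 1: u=1.214879  f(a)=+2.381e+00  f'(a)=-1.381e+00  a ← 52.118770 − (+2.381e+00/-1.381e+00) = 53.842632
iter 2: u=1.175983  f(a)=+1.232e-01  f'(a)=-1.242e+00  a ← 53.842632 − (+1.232e-01/-1.242e+00) = 53.941887
iter 3: u=1.173819  f(a)=+3.700e-04  f'(a)=-1.234e+00  a ← 53.941887 − (+3.700e-04/-1.234e+00) = 53.942187
iter 4: u=1.173812  f(a)=+3.358e-09  f'(a)=-1.234e+00  a ← 53.942187 − (+3.358e-09/-1.234e+00) = 53.942187
iter 5: u=1.173812  f(a)=-2.842e-14  f'(a)=-1.234e+00  a ← 53.942187 − (-2.842e-14/-1.234e+00) = 53.942187
converged: |Δa| < 1e-12 after 5 iterations
sag = a·(cosh(S/(2a)) − 1) = 53.942187·(cosh(1.173812) − 1) = 41.629482
T_max/T_min = cosh(S/(2a)) = 1.771743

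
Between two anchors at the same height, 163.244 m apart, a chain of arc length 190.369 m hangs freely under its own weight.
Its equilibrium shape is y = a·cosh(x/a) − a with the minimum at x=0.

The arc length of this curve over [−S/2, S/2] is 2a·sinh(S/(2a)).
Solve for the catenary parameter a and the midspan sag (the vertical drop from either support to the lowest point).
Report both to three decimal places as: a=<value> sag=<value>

a=83.710 sag=43.048

seed: a₀ = √(S³/(24(L−S))) = √(163.244³/(24·27.125)) = 81.745781
iter 1: u=0.998486  f(a)=+1.385e+00  f'(a)=-7.322e-01  a ← 81.745781 − (+1.385e+00/-7.322e-01) = 83.636903
iter 2: u=0.975909  f(a)=+4.951e-02  f'(a)=-6.807e-01  a ← 83.636903 − (+4.951e-02/-6.807e-01) = 83.709634
iter 3: u=0.975061  f(a)=+6.849e-05  f'(a)=-6.788e-01  a ← 83.709634 − (+6.849e-05/-6.788e-01) = 83.709735
iter 4: u=0.975060  f(a)=+1.315e-10  f'(a)=-6.788e-01  a ← 83.709735 − (+1.315e-10/-6.788e-01) = 83.709735
iter 5: u=0.975060  f(a)=-2.842e-14  f'(a)=-6.788e-01  a ← 83.709735 − (-2.842e-14/-6.788e-01) = 83.709735
converged: |Δa| < 1e-12 after 5 iterations
sag = a·(cosh(S/(2a)) − 1) = 83.709735·(cosh(0.975060) − 1) = 43.047548
T_max/T_min = cosh(S/(2a)) = 1.514248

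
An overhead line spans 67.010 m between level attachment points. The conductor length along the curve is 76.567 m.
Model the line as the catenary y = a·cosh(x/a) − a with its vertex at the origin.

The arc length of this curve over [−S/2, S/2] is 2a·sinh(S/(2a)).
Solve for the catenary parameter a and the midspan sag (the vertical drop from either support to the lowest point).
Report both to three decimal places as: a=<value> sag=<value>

seed: a₀ = √(S³/(24(L−S))) = √(67.010³/(24·9.557)) = 36.219547
iter 1: u=0.925053  f(a)=+4.173e-01  f'(a)=-5.743e-01  a ← 36.219547 − (+4.173e-01/-5.743e-01) = 36.946254
iter 2: u=0.906858  f(a)=+1.289e-02  f'(a)=-5.393e-01  a ← 36.946254 − (+1.289e-02/-5.393e-01) = 36.970157
iter 3: u=0.906272  f(a)=+1.317e-05  f'(a)=-5.382e-01  a ← 36.970157 − (+1.317e-05/-5.382e-01) = 36.970181
iter 4: u=0.906271  f(a)=+1.378e-11  f'(a)=-5.382e-01  a ← 36.970181 − (+1.378e-11/-5.382e-01) = 36.970181
converged: |Δa| < 1e-12 after 4 iterations
sag = a·(cosh(S/(2a)) − 1) = 36.970181·(cosh(0.906271) − 1) = 16.250310
T_max/T_min = cosh(S/(2a)) = 1.439552

a=36.970 sag=16.250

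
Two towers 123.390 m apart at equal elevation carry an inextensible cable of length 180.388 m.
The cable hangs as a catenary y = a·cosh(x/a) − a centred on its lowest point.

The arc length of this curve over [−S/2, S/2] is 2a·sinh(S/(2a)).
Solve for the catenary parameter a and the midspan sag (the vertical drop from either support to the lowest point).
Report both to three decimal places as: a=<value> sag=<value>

a=39.394 sag=59.028

seed: a₀ = √(S³/(24(L−S))) = √(123.390³/(24·56.998)) = 37.058217
iter 1: u=1.664813  f(a)=+8.441e+00  f'(a)=-4.018e+00  a ← 37.058217 − (+8.441e+00/-4.018e+00) = 39.159137
iter 2: u=1.575494  f(a)=+7.710e-01  f'(a)=-3.314e+00  a ← 39.159137 − (+7.710e-01/-3.314e+00) = 39.391759
iter 3: u=1.566191  f(a)=+7.861e-03  f'(a)=-3.247e+00  a ← 39.391759 − (+7.861e-03/-3.247e+00) = 39.394180
iter 4: u=1.566094  f(a)=+8.356e-07  f'(a)=-3.246e+00  a ← 39.394180 − (+8.356e-07/-3.246e+00) = 39.394180
iter 5: u=1.566094  f(a)=+0.000e+00  f'(a)=-3.246e+00  a ← 39.394180 − (+0.000e+00/-3.246e+00) = 39.394180
converged: |Δa| < 1e-12 after 5 iterations
sag = a·(cosh(S/(2a)) − 1) = 39.394180·(cosh(1.566094) − 1) = 59.027662
T_max/T_min = cosh(S/(2a)) = 2.498385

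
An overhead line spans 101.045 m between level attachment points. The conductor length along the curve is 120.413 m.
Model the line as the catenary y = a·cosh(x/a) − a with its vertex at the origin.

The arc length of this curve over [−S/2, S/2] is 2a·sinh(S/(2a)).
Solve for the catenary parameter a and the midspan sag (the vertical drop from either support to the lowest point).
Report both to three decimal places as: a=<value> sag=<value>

seed: a₀ = √(S³/(24(L−S))) = √(101.045³/(24·19.368)) = 47.111207
iter 1: u=1.072409  f(a)=+1.145e+00  f'(a)=-9.208e-01  a ← 47.111207 − (+1.145e+00/-9.208e-01) = 48.354437
iter 2: u=1.044837  f(a)=+4.688e-02  f'(a)=-8.467e-01  a ← 48.354437 − (+4.688e-02/-8.467e-01) = 48.409800
iter 3: u=1.043642  f(a)=+8.605e-05  f'(a)=-8.436e-01  a ← 48.409800 − (+8.605e-05/-8.436e-01) = 48.409902
iter 4: u=1.043640  f(a)=+2.911e-10  f'(a)=-8.436e-01  a ← 48.409902 − (+2.911e-10/-8.436e-01) = 48.409902
iter 5: u=1.043640  f(a)=+0.000e+00  f'(a)=-8.436e-01  a ← 48.409902 − (+0.000e+00/-8.436e-01) = 48.409902
converged: |Δa| < 1e-12 after 5 iterations
sag = a·(cosh(S/(2a)) − 1) = 48.409902·(cosh(1.043640) − 1) = 28.845138
T_max/T_min = cosh(S/(2a)) = 1.595852

a=48.410 sag=28.845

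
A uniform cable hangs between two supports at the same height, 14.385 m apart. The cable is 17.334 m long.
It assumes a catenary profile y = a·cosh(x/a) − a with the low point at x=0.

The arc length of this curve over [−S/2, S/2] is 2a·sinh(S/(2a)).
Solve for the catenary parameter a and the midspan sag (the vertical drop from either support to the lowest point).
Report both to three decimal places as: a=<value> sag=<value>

a=6.676 sag=4.264

seed: a₀ = √(S³/(24(L−S))) = √(14.385³/(24·2.949)) = 6.485176
iter 1: u=1.109068  f(a)=+1.868e-01  f'(a)=-1.026e+00  a ← 6.485176 − (+1.868e-01/-1.026e+00) = 6.667152
iter 2: u=1.078796  f(a)=+8.150e-03  f'(a)=-9.386e-01  a ← 6.667152 − (+8.150e-03/-9.386e-01) = 6.675836
iter 3: u=1.077393  f(a)=+1.709e-05  f'(a)=-9.346e-01  a ← 6.675836 − (+1.709e-05/-9.346e-01) = 6.675854
iter 4: u=1.077390  f(a)=+7.544e-11  f'(a)=-9.346e-01  a ← 6.675854 − (+7.544e-11/-9.346e-01) = 6.675854
iter 5: u=1.077390  f(a)=+0.000e+00  f'(a)=-9.346e-01  a ← 6.675854 − (+0.000e+00/-9.346e-01) = 6.675854
converged: |Δa| < 1e-12 after 5 iterations
sag = a·(cosh(S/(2a)) − 1) = 6.675854·(cosh(1.077390) − 1) = 4.264160
T_max/T_min = cosh(S/(2a)) = 1.638744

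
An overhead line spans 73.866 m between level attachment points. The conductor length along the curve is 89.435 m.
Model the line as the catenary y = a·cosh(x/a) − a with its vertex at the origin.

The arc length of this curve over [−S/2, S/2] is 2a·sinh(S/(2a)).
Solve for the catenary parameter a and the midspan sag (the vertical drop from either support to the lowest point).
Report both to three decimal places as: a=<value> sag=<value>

a=33.834 sag=22.241

seed: a₀ = √(S³/(24(L−S))) = √(73.866³/(24·15.569)) = 32.842098
iter 1: u=1.124563  f(a)=+1.015e+00  f'(a)=-1.074e+00  a ← 32.842098 − (+1.015e+00/-1.074e+00) = 33.787206
iter 2: u=1.093106  f(a)=+4.545e-02  f'(a)=-9.793e-01  a ← 33.787206 − (+4.545e-02/-9.793e-01) = 33.833611
iter 3: u=1.091607  f(a)=+1.006e-04  f'(a)=-9.750e-01  a ← 33.833611 − (+1.006e-04/-9.750e-01) = 33.833714
iter 4: u=1.091603  f(a)=+4.960e-10  f'(a)=-9.750e-01  a ← 33.833714 − (+4.960e-10/-9.750e-01) = 33.833714
iter 5: u=1.091603  f(a)=-1.421e-14  f'(a)=-9.750e-01  a ← 33.833714 − (-1.421e-14/-9.750e-01) = 33.833714
converged: |Δa| < 1e-12 after 5 iterations
sag = a·(cosh(S/(2a)) − 1) = 33.833714·(cosh(1.091603) − 1) = 22.241013
T_max/T_min = cosh(S/(2a)) = 1.657362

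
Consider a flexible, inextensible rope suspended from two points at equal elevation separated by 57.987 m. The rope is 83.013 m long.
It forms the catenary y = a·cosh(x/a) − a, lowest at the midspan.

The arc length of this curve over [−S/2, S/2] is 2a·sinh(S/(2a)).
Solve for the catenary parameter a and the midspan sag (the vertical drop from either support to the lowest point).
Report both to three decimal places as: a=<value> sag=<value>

a=19.085 sag=26.599

seed: a₀ = √(S³/(24(L−S))) = √(57.987³/(24·25.026)) = 18.017504
iter 1: u=1.609185  f(a)=+3.447e+00  f'(a)=-3.567e+00  a ← 18.017504 − (+3.447e+00/-3.567e+00) = 18.983924
iter 2: u=1.527266  f(a)=+2.968e-01  f'(a)=-2.977e+00  a ← 18.983924 − (+2.968e-01/-2.977e+00) = 19.083616
iter 3: u=1.519288  f(a)=+2.658e-03  f'(a)=-2.924e+00  a ← 19.083616 − (+2.658e-03/-2.924e+00) = 19.084525
iter 4: u=1.519215  f(a)=+2.173e-07  f'(a)=-2.924e+00  a ← 19.084525 − (+2.173e-07/-2.924e+00) = 19.084525
iter 5: u=1.519215  f(a)=+0.000e+00  f'(a)=-2.924e+00  a ← 19.084525 − (+0.000e+00/-2.924e+00) = 19.084525
converged: |Δa| < 1e-12 after 5 iterations
sag = a·(cosh(S/(2a)) − 1) = 19.084525·(cosh(1.519215) − 1) = 26.599265
T_max/T_min = cosh(S/(2a)) = 2.393761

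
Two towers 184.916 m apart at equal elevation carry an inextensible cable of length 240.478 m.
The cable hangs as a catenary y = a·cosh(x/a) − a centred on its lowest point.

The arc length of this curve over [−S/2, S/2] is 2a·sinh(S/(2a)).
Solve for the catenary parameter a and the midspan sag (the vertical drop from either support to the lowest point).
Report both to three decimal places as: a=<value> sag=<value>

seed: a₀ = √(S³/(24(L−S))) = √(184.916³/(24·55.562)) = 68.860026
iter 1: u=1.342695  f(a)=+5.229e+00  f'(a)=-1.924e+00  a ← 68.860026 − (+5.229e+00/-1.924e+00) = 71.577646
iter 2: u=1.291716  f(a)=+3.255e-01  f'(a)=-1.691e+00  a ← 71.577646 − (+3.255e-01/-1.691e+00) = 71.770088
iter 3: u=1.288253  f(a)=+1.446e-03  f'(a)=-1.676e+00  a ← 71.770088 − (+1.446e-03/-1.676e+00) = 71.770951
iter 4: u=1.288237  f(a)=+2.884e-08  f'(a)=-1.676e+00  a ← 71.770951 − (+2.884e-08/-1.676e+00) = 71.770951
iter 5: u=1.288237  f(a)=+0.000e+00  f'(a)=-1.676e+00  a ← 71.770951 − (+0.000e+00/-1.676e+00) = 71.770951
converged: |Δa| < 1e-12 after 5 iterations
sag = a·(cosh(S/(2a)) − 1) = 71.770951·(cosh(1.288237) − 1) = 68.259355
T_max/T_min = cosh(S/(2a)) = 1.951072

a=71.771 sag=68.259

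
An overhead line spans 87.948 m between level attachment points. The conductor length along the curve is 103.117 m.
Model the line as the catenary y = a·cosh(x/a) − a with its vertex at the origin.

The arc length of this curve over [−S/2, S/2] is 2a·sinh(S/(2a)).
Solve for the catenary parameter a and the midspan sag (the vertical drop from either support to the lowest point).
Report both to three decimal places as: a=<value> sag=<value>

seed: a₀ = √(S³/(24(L−S))) = √(87.948³/(24·15.169)) = 43.226976
iter 1: u=1.017281  f(a)=+8.045e-01  f'(a)=-7.772e-01  a ← 43.226976 − (+8.045e-01/-7.772e-01) = 44.262121
iter 2: u=0.993491  f(a)=+2.981e-02  f'(a)=-7.206e-01  a ← 44.262121 − (+2.981e-02/-7.206e-01) = 44.303484
iter 3: u=0.992563  f(a)=+4.439e-05  f'(a)=-7.184e-01  a ← 44.303484 − (+4.439e-05/-7.184e-01) = 44.303545
iter 4: u=0.992562  f(a)=+9.884e-11  f'(a)=-7.184e-01  a ← 44.303545 − (+9.884e-11/-7.184e-01) = 44.303545
iter 5: u=0.992562  f(a)=+0.000e+00  f'(a)=-7.184e-01  a ← 44.303545 − (+0.000e+00/-7.184e-01) = 44.303545
converged: |Δa| < 1e-12 after 5 iterations
sag = a·(cosh(S/(2a)) − 1) = 44.303545·(cosh(0.992562) − 1) = 23.675003
T_max/T_min = cosh(S/(2a)) = 1.534382

a=44.304 sag=23.675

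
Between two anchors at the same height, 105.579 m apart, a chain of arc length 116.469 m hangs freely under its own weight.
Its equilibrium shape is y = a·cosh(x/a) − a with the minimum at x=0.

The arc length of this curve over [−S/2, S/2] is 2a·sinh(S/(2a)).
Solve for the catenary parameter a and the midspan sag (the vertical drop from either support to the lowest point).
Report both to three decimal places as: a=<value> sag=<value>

seed: a₀ = √(S³/(24(L−S))) = √(105.579³/(24·10.890)) = 67.103745
iter 1: u=0.786685  f(a)=+3.420e-01  f'(a)=-3.451e-01  a ← 67.103745 − (+3.420e-01/-3.451e-01) = 68.094694
iter 2: u=0.775237  f(a)=+7.723e-03  f'(a)=-3.297e-01  a ← 68.094694 − (+7.723e-03/-3.297e-01) = 68.118119
iter 3: u=0.774970  f(a)=+4.140e-06  f'(a)=-3.293e-01  a ← 68.118119 − (+4.140e-06/-3.293e-01) = 68.118132
iter 4: u=0.774970  f(a)=+1.180e-12  f'(a)=-3.293e-01  a ← 68.118132 − (+1.180e-12/-3.293e-01) = 68.118132
converged: |Δa| < 1e-12 after 4 iterations
sag = a·(cosh(S/(2a)) − 1) = 68.118132·(cosh(0.774970) − 1) = 21.499595
T_max/T_min = cosh(S/(2a)) = 1.315622

a=68.118 sag=21.500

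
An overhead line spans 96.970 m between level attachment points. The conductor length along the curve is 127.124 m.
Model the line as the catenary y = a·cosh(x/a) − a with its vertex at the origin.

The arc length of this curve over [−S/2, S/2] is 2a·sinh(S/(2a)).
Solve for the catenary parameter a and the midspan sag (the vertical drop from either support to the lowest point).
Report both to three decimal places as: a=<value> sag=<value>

a=37.046 sag=36.524

seed: a₀ = √(S³/(24(L−S))) = √(96.970³/(24·30.154)) = 35.495885
iter 1: u=1.365933  f(a)=+2.941e+00  f'(a)=-2.038e+00  a ← 35.495885 − (+2.941e+00/-2.038e+00) = 36.939190
iter 2: u=1.312563  f(a)=+1.889e-01  f'(a)=-1.784e+00  a ← 36.939190 − (+1.889e-01/-1.784e+00) = 37.045095
iter 3: u=1.308810  f(a)=+8.976e-04  f'(a)=-1.767e+00  a ← 37.045095 − (+8.976e-04/-1.767e+00) = 37.045603
iter 4: u=1.308792  f(a)=+2.047e-08  f'(a)=-1.767e+00  a ← 37.045603 − (+2.047e-08/-1.767e+00) = 37.045603
iter 5: u=1.308792  f(a)=-2.842e-14  f'(a)=-1.767e+00  a ← 37.045603 − (-2.842e-14/-1.767e+00) = 37.045603
converged: |Δa| < 1e-12 after 5 iterations
sag = a·(cosh(S/(2a)) − 1) = 37.045603·(cosh(1.308792) − 1) = 36.524123
T_max/T_min = cosh(S/(2a)) = 1.985923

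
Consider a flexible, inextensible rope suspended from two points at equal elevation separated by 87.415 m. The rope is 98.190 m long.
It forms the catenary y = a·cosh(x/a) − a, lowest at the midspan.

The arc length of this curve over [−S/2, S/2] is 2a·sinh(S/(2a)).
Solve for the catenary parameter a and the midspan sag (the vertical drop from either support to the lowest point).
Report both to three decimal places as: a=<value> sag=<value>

seed: a₀ = √(S³/(24(L−S))) = √(87.415³/(24·10.775)) = 50.823513
iter 1: u=0.859986  f(a)=+4.055e-01  f'(a)=-4.562e-01  a ← 50.823513 − (+4.055e-01/-4.562e-01) = 51.712425
iter 2: u=0.845203  f(a)=+1.088e-02  f'(a)=-4.320e-01  a ← 51.712425 − (+1.088e-02/-4.320e-01) = 51.737618
iter 3: u=0.844791  f(a)=+8.319e-06  f'(a)=-4.314e-01  a ← 51.737618 − (+8.319e-06/-4.314e-01) = 51.737637
iter 4: u=0.844791  f(a)=+4.874e-12  f'(a)=-4.314e-01  a ← 51.737637 − (+4.874e-12/-4.314e-01) = 51.737637
converged: |Δa| < 1e-12 after 4 iterations
sag = a·(cosh(S/(2a)) − 1) = 51.737637·(cosh(0.844791) − 1) = 19.586287
T_max/T_min = cosh(S/(2a)) = 1.378569

a=51.738 sag=19.586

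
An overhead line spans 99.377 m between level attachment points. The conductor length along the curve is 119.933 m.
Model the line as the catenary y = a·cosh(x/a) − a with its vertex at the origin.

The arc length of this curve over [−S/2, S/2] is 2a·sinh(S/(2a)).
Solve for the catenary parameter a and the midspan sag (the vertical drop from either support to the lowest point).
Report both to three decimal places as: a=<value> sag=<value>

a=45.925 sag=29.607

seed: a₀ = √(S³/(24(L−S))) = √(99.377³/(24·20.556)) = 44.601955
iter 1: u=1.114043  f(a)=+1.314e+00  f'(a)=-1.041e+00  a ← 44.601955 − (+1.314e+00/-1.041e+00) = 45.863738
iter 2: u=1.083394  f(a)=+5.782e-02  f'(a)=-9.515e-01  a ← 45.863738 − (+5.782e-02/-9.515e-01) = 45.924504
iter 3: u=1.081961  f(a)=+1.234e-04  f'(a)=-9.475e-01  a ← 45.924504 − (+1.234e-04/-9.475e-01) = 45.924635
iter 4: u=1.081957  f(a)=+5.644e-10  f'(a)=-9.475e-01  a ← 45.924635 − (+5.644e-10/-9.475e-01) = 45.924635
iter 5: u=1.081957  f(a)=+0.000e+00  f'(a)=-9.475e-01  a ← 45.924635 − (+0.000e+00/-9.475e-01) = 45.924635
converged: |Δa| < 1e-12 after 5 iterations
sag = a·(cosh(S/(2a)) − 1) = 45.924635·(cosh(1.081957) − 1) = 29.607168
T_max/T_min = cosh(S/(2a)) = 1.644690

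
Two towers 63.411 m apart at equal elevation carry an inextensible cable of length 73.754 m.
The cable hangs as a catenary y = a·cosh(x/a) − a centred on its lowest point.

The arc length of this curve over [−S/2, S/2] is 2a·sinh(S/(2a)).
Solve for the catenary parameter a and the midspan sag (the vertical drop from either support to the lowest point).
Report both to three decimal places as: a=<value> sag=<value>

a=32.806 sag=16.551

seed: a₀ = √(S³/(24(L−S))) = √(63.411³/(24·10.343)) = 32.049261
iter 1: u=0.989274  f(a)=+5.181e-01  f'(a)=-7.109e-01  a ← 32.049261 − (+5.181e-01/-7.109e-01) = 32.778056
iter 2: u=0.967278  f(a)=+1.820e-02  f'(a)=-6.617e-01  a ← 32.778056 − (+1.820e-02/-6.617e-01) = 32.805557
iter 3: u=0.966467  f(a)=+2.427e-05  f'(a)=-6.599e-01  a ← 32.805557 − (+2.427e-05/-6.599e-01) = 32.805594
iter 4: u=0.966466  f(a)=+4.327e-11  f'(a)=-6.599e-01  a ← 32.805594 − (+4.327e-11/-6.599e-01) = 32.805594
iter 5: u=0.966466  f(a)=+0.000e+00  f'(a)=-6.599e-01  a ← 32.805594 − (+0.000e+00/-6.599e-01) = 32.805594
converged: |Δa| < 1e-12 after 5 iterations
sag = a·(cosh(S/(2a)) − 1) = 32.805594·(cosh(0.966466) − 1) = 16.551474
T_max/T_min = cosh(S/(2a)) = 1.504532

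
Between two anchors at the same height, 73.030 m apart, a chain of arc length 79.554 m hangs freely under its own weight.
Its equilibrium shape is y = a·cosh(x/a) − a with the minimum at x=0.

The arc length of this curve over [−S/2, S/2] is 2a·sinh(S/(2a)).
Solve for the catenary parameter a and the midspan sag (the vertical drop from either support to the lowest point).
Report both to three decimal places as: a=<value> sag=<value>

a=50.531 sag=13.778

seed: a₀ = √(S³/(24(L−S))) = √(73.030³/(24·6.524)) = 49.875740
iter 1: u=0.732119  f(a)=+1.771e-01  f'(a)=-2.759e-01  a ← 49.875740 − (+1.771e-01/-2.759e-01) = 50.517598
iter 2: u=0.722817  f(a)=+3.477e-03  f'(a)=-2.652e-01  a ← 50.517598 − (+3.477e-03/-2.652e-01) = 50.530709
iter 3: u=0.722630  f(a)=+1.399e-06  f'(a)=-2.650e-01  a ← 50.530709 − (+1.399e-06/-2.650e-01) = 50.530714
iter 4: u=0.722630  f(a)=+2.274e-13  f'(a)=-2.650e-01  a ← 50.530714 − (+2.274e-13/-2.650e-01) = 50.530714
converged: |Δa| < 1e-12 after 4 iterations
sag = a·(cosh(S/(2a)) − 1) = 50.530714·(cosh(0.722630) − 1) = 13.777627
T_max/T_min = cosh(S/(2a)) = 1.272658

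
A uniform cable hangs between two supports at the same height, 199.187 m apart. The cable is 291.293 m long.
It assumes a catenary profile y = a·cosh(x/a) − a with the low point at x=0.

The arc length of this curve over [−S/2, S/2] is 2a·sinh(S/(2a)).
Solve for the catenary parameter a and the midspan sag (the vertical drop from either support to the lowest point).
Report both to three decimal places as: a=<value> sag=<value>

a=63.564 sag=95.349

seed: a₀ = √(S³/(24(L−S))) = √(199.187³/(24·92.106)) = 59.791838
iter 1: u=1.665670  f(a)=+1.365e+01  f'(a)=-4.025e+00  a ← 59.791838 − (+1.365e+01/-4.025e+00) = 63.184408
iter 2: u=1.576235  f(a)=+1.248e+00  f'(a)=-3.320e+00  a ← 63.184408 − (+1.248e+00/-3.320e+00) = 63.560450
iter 3: u=1.566910  f(a)=+1.275e-02  f'(a)=-3.252e+00  a ← 63.560450 − (+1.275e-02/-3.252e+00) = 63.564371
iter 4: u=1.566813  f(a)=+1.361e-06  f'(a)=-3.252e+00  a ← 63.564371 − (+1.361e-06/-3.252e+00) = 63.564372
iter 5: u=1.566813  f(a)=+0.000e+00  f'(a)=-3.252e+00  a ← 63.564372 − (+0.000e+00/-3.252e+00) = 63.564372
converged: |Δa| < 1e-12 after 5 iterations
sag = a·(cosh(S/(2a)) − 1) = 63.564372·(cosh(1.566813) − 1) = 95.348599
T_max/T_min = cosh(S/(2a)) = 2.500032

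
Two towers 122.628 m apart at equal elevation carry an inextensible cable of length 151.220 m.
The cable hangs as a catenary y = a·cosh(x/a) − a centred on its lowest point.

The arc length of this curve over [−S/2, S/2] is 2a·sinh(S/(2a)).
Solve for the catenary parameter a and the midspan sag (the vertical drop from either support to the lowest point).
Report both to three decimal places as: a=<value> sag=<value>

seed: a₀ = √(S³/(24(L−S))) = √(122.628³/(24·28.592)) = 51.838996
iter 1: u=1.182778  f(a)=+2.068e+00  f'(a)=-1.265e+00  a ← 51.838996 − (+2.068e+00/-1.265e+00) = 53.473245
iter 2: u=1.146629  f(a)=+1.018e-01  f'(a)=-1.144e+00  a ← 53.473245 − (+1.018e-01/-1.144e+00) = 53.562281
iter 3: u=1.144723  f(a)=+2.751e-04  f'(a)=-1.137e+00  a ← 53.562281 − (+2.751e-04/-1.137e+00) = 53.562523
iter 4: u=1.144718  f(a)=+2.021e-09  f'(a)=-1.137e+00  a ← 53.562523 − (+2.021e-09/-1.137e+00) = 53.562523
iter 5: u=1.144718  f(a)=-2.842e-14  f'(a)=-1.137e+00  a ← 53.562523 − (-2.842e-14/-1.137e+00) = 53.562523
converged: |Δa| < 1e-12 after 5 iterations
sag = a·(cosh(S/(2a)) − 1) = 53.562523·(cosh(1.144718) − 1) = 39.097155
T_max/T_min = cosh(S/(2a)) = 1.729935

a=53.563 sag=39.097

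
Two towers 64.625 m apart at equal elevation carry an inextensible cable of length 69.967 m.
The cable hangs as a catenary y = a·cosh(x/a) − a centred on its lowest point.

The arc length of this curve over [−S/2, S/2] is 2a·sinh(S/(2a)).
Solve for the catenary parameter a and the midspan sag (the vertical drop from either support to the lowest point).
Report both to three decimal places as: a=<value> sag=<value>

seed: a₀ = √(S³/(24(L−S))) = √(64.625³/(24·5.342)) = 45.882098
iter 1: u=0.704251  f(a)=+1.340e-01  f'(a)=-2.446e-01  a ← 45.882098 − (+1.340e-01/-2.446e-01) = 46.430100
iter 2: u=0.695939  f(a)=+2.439e-03  f'(a)=-2.358e-01  a ← 46.430100 − (+2.439e-03/-2.358e-01) = 46.440446
iter 3: u=0.695784  f(a)=+8.411e-07  f'(a)=-2.356e-01  a ← 46.440446 − (+8.411e-07/-2.356e-01) = 46.440450
iter 4: u=0.695784  f(a)=+9.948e-14  f'(a)=-2.356e-01  a ← 46.440450 − (+9.948e-14/-2.356e-01) = 46.440450
converged: |Δa| < 1e-12 after 4 iterations
sag = a·(cosh(S/(2a)) − 1) = 46.440450·(cosh(0.695784) − 1) = 11.702139
T_max/T_min = cosh(S/(2a)) = 1.251982

a=46.440 sag=11.702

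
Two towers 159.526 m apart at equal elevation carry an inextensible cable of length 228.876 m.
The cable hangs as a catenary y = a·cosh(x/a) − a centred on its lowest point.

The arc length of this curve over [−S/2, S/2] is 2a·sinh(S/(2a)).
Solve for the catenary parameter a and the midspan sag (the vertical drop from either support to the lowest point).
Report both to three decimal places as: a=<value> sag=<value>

seed: a₀ = √(S³/(24(L−S))) = √(159.526³/(24·69.350)) = 49.387650
iter 1: u=1.615039  f(a)=+9.627e+00  f'(a)=-3.613e+00  a ← 49.387650 − (+9.627e+00/-3.613e+00) = 52.052519
iter 2: u=1.532356  f(a)=+8.341e-01  f'(a)=-3.011e+00  a ← 52.052519 − (+8.341e-01/-3.011e+00) = 52.329504
iter 3: u=1.524245  f(a)=+7.574e-03  f'(a)=-2.957e+00  a ← 52.329504 − (+7.574e-03/-2.957e+00) = 52.332065
iter 4: u=1.524171  f(a)=+6.369e-07  f'(a)=-2.956e+00  a ← 52.332065 − (+6.369e-07/-2.956e+00) = 52.332066
iter 5: u=1.524171  f(a)=+2.842e-14  f'(a)=-2.956e+00  a ← 52.332066 − (+2.842e-14/-2.956e+00) = 52.332066
converged: |Δa| < 1e-12 after 5 iterations
sag = a·(cosh(S/(2a)) − 1) = 52.332066·(cosh(1.524171) − 1) = 73.503943
T_max/T_min = cosh(S/(2a)) = 2.404568

a=52.332 sag=73.504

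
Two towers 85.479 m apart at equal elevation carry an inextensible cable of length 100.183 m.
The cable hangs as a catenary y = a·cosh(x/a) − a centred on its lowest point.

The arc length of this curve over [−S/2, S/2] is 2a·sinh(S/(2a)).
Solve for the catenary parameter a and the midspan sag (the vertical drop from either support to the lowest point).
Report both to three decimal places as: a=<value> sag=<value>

a=43.114 sag=22.977

seed: a₀ = √(S³/(24(L−S))) = √(85.479³/(24·14.704)) = 42.069348
iter 1: u=1.015930  f(a)=+7.777e-01  f'(a)=-7.739e-01  a ← 42.069348 − (+7.777e-01/-7.739e-01) = 43.074298
iter 2: u=0.992227  f(a)=+2.874e-02  f'(a)=-7.177e-01  a ← 43.074298 − (+2.874e-02/-7.177e-01) = 43.114345
iter 3: u=0.991306  f(a)=+4.258e-05  f'(a)=-7.155e-01  a ← 43.114345 − (+4.258e-05/-7.155e-01) = 43.114405
iter 4: u=0.991304  f(a)=+9.376e-11  f'(a)=-7.155e-01  a ← 43.114405 − (+9.376e-11/-7.155e-01) = 43.114405
iter 5: u=0.991304  f(a)=+0.000e+00  f'(a)=-7.155e-01  a ← 43.114405 − (+0.000e+00/-7.155e-01) = 43.114405
converged: |Δa| < 1e-12 after 5 iterations
sag = a·(cosh(S/(2a)) − 1) = 43.114405·(cosh(0.991304) − 1) = 22.976520
T_max/T_min = cosh(S/(2a)) = 1.532920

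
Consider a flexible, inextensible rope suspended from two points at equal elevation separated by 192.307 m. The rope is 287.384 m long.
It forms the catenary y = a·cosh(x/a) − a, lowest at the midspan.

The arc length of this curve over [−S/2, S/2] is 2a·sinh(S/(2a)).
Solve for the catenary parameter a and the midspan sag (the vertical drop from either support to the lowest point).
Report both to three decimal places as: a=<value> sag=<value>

a=59.572 sag=95.979

seed: a₀ = √(S³/(24(L−S))) = √(192.307³/(24·95.077)) = 55.827642
iter 1: u=1.722328  f(a)=+1.514e+01  f'(a)=-4.530e+00  a ← 55.827642 − (+1.514e+01/-4.530e+00) = 59.170107
iter 2: u=1.625035  f(a)=+1.466e+00  f'(a)=-3.691e+00  a ← 59.170107 − (+1.466e+00/-3.691e+00) = 59.567341
iter 3: u=1.614198  f(a)=+1.701e-02  f'(a)=-3.606e+00  a ← 59.567341 − (+1.701e-02/-3.606e+00) = 59.572058
iter 4: u=1.614070  f(a)=+2.347e-06  f'(a)=-3.605e+00  a ← 59.572058 − (+2.347e-06/-3.605e+00) = 59.572059
iter 5: u=1.614070  f(a)=+0.000e+00  f'(a)=-3.605e+00  a ← 59.572059 − (+0.000e+00/-3.605e+00) = 59.572059
converged: |Δa| < 1e-12 after 5 iterations
sag = a·(cosh(S/(2a)) − 1) = 59.572059·(cosh(1.614070) − 1) = 95.979287
T_max/T_min = cosh(S/(2a)) = 2.611146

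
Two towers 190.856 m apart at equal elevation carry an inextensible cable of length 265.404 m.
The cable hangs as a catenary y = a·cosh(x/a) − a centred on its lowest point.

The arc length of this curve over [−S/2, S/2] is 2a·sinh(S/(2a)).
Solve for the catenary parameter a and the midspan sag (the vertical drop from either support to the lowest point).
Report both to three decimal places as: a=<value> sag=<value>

a=65.702 sag=82.374

seed: a₀ = √(S³/(24(L−S))) = √(190.856³/(24·74.548)) = 62.335451
iter 1: u=1.530878  f(a)=+9.239e+00  f'(a)=-3.001e+00  a ← 62.335451 − (+9.239e+00/-3.001e+00) = 65.413739
iter 2: u=1.458837  f(a)=+7.285e-01  f'(a)=-2.545e+00  a ← 65.413739 − (+7.285e-01/-2.545e+00) = 65.699963
iter 3: u=1.452482  f(a)=+5.386e-03  f'(a)=-2.508e+00  a ← 65.699963 − (+5.386e-03/-2.508e+00) = 65.702111
iter 4: u=1.452434  f(a)=+2.992e-07  f'(a)=-2.507e+00  a ← 65.702111 − (+2.992e-07/-2.507e+00) = 65.702111
iter 5: u=1.452434  f(a)=+0.000e+00  f'(a)=-2.507e+00  a ← 65.702111 − (+0.000e+00/-2.507e+00) = 65.702111
converged: |Δa| < 1e-12 after 5 iterations
sag = a·(cosh(S/(2a)) − 1) = 65.702111·(cosh(1.452434) − 1) = 82.374181
T_max/T_min = cosh(S/(2a)) = 2.253752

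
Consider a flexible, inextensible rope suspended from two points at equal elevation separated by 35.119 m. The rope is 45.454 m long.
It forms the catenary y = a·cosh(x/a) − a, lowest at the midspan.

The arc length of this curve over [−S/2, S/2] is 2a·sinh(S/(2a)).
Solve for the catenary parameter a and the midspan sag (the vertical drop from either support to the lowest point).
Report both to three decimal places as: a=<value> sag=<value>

seed: a₀ = √(S³/(24(L−S))) = √(35.119³/(24·10.335)) = 13.214549
iter 1: u=1.328801  f(a)=+9.517e-01  f'(a)=-1.858e+00  a ← 13.214549 − (+9.517e-01/-1.858e+00) = 13.726689
iter 2: u=1.279223  f(a)=+5.813e-02  f'(a)=-1.638e+00  a ← 13.726689 − (+5.813e-02/-1.638e+00) = 13.762182
iter 3: u=1.275924  f(a)=+2.480e-04  f'(a)=-1.624e+00  a ← 13.762182 − (+2.480e-04/-1.624e+00) = 13.762334
iter 4: u=1.275910  f(a)=+4.557e-09  f'(a)=-1.624e+00  a ← 13.762334 − (+4.557e-09/-1.624e+00) = 13.762334
iter 5: u=1.275910  f(a)=+0.000e+00  f'(a)=-1.624e+00  a ← 13.762334 − (+0.000e+00/-1.624e+00) = 13.762334
converged: |Δa| < 1e-12 after 5 iterations
sag = a·(cosh(S/(2a)) − 1) = 13.762334·(cosh(1.275910) − 1) = 12.806790
T_max/T_min = cosh(S/(2a)) = 1.930568

a=13.762 sag=12.807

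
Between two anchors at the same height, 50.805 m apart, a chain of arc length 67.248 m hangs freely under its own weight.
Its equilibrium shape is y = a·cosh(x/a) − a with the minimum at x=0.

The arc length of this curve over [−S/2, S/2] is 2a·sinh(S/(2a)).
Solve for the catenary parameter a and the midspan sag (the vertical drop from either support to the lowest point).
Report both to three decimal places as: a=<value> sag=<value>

seed: a₀ = √(S³/(24(L−S))) = √(50.805³/(24·16.443)) = 18.229029
iter 1: u=1.393519  f(a)=+1.672e+00  f'(a)=-2.180e+00  a ← 18.229029 − (+1.672e+00/-2.180e+00) = 18.996326
iter 2: u=1.337232  f(a)=+1.114e-01  f'(a)=-1.898e+00  a ← 18.996326 − (+1.114e-01/-1.898e+00) = 19.055012
iter 3: u=1.333114  f(a)=+5.721e-04  f'(a)=-1.879e+00  a ← 19.055012 − (+5.721e-04/-1.879e+00) = 19.055317
iter 4: u=1.333093  f(a)=+1.526e-08  f'(a)=-1.878e+00  a ← 19.055317 − (+1.526e-08/-1.878e+00) = 19.055317
iter 5: u=1.333093  f(a)=-1.421e-14  f'(a)=-1.878e+00  a ← 19.055317 − (-1.421e-14/-1.878e+00) = 19.055317
converged: |Δa| < 1e-12 after 5 iterations
sag = a·(cosh(S/(2a)) − 1) = 19.055317·(cosh(1.333093) − 1) = 19.592820
T_max/T_min = cosh(S/(2a)) = 2.028208

a=19.055 sag=19.593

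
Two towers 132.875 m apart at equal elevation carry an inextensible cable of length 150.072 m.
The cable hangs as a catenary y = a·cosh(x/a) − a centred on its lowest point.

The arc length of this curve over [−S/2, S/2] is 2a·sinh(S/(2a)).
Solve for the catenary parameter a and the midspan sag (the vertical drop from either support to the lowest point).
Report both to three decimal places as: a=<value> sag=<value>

a=76.815 sag=30.567

seed: a₀ = √(S³/(24(L−S))) = √(132.875³/(24·17.197)) = 75.393334
iter 1: u=0.881212  f(a)=+6.802e-01  f'(a)=-4.926e-01  a ← 75.393334 − (+6.802e-01/-4.926e-01) = 76.774090
iter 2: u=0.865364  f(a)=+1.914e-02  f'(a)=-4.653e-01  a ← 76.774090 − (+1.914e-02/-4.653e-01) = 76.815219
iter 3: u=0.864900  f(a)=+1.612e-05  f'(a)=-4.645e-01  a ← 76.815219 − (+1.612e-05/-4.645e-01) = 76.815253
iter 4: u=0.864900  f(a)=+1.145e-11  f'(a)=-4.645e-01  a ← 76.815253 − (+1.145e-11/-4.645e-01) = 76.815253
converged: |Δa| < 1e-12 after 4 iterations
sag = a·(cosh(S/(2a)) − 1) = 76.815253·(cosh(0.864900) − 1) = 30.567168
T_max/T_min = cosh(S/(2a)) = 1.397931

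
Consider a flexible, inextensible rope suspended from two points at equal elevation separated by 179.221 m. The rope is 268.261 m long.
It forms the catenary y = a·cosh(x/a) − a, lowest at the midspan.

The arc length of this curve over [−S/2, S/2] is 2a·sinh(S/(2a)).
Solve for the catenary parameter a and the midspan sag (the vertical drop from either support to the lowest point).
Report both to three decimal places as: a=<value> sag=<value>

a=55.399 sag=89.722

seed: a₀ = √(S³/(24(L−S))) = √(179.221³/(24·89.040)) = 51.902126
iter 1: u=1.726529  f(a)=+1.425e+01  f'(a)=-4.569e+00  a ← 51.902126 − (+1.425e+01/-4.569e+00) = 55.021650
iter 2: u=1.628641  f(a)=+1.386e+00  f'(a)=-3.720e+00  a ← 55.021650 − (+1.386e+00/-3.720e+00) = 55.394275
iter 3: u=1.617685  f(a)=+1.623e-02  f'(a)=-3.633e+00  a ← 55.394275 − (+1.623e-02/-3.633e+00) = 55.398742
iter 4: u=1.617555  f(a)=+2.282e-06  f'(a)=-3.632e+00  a ← 55.398742 − (+2.282e-06/-3.632e+00) = 55.398742
iter 5: u=1.617555  f(a)=+1.137e-13  f'(a)=-3.632e+00  a ← 55.398742 − (+1.137e-13/-3.632e+00) = 55.398742
converged: |Δa| < 1e-12 after 5 iterations
sag = a·(cosh(S/(2a)) − 1) = 55.398742·(cosh(1.617555) − 1) = 89.721937
T_max/T_min = cosh(S/(2a)) = 2.619566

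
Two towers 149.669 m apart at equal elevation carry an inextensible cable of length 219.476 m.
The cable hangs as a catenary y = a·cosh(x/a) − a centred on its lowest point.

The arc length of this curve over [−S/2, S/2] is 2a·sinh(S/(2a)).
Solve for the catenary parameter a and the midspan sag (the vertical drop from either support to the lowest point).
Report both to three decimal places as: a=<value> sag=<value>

seed: a₀ = √(S³/(24(L−S))) = √(149.669³/(24·69.807)) = 44.734509
iter 1: u=1.672858  f(a)=+1.044e+01  f'(a)=-4.086e+00  a ← 44.734509 − (+1.044e+01/-4.086e+00) = 47.290459
iter 2: u=1.582444  f(a)=+9.620e-01  f'(a)=-3.365e+00  a ← 47.290459 − (+9.620e-01/-3.365e+00) = 47.576321
iter 3: u=1.572936  f(a)=+9.990e-03  f'(a)=-3.296e+00  a ← 47.576321 − (+9.990e-03/-3.296e+00) = 47.579352
iter 4: u=1.572836  f(a)=+1.102e-06  f'(a)=-3.295e+00  a ← 47.579352 − (+1.102e-06/-3.295e+00) = 47.579352
iter 5: u=1.572836  f(a)=+2.842e-14  f'(a)=-3.295e+00  a ← 47.579352 − (+2.842e-14/-3.295e+00) = 47.579352
converged: |Δa| < 1e-12 after 5 iterations
sag = a·(cosh(S/(2a)) − 1) = 47.579352·(cosh(1.572836) − 1) = 72.029274
T_max/T_min = cosh(S/(2a)) = 2.513877

a=47.579 sag=72.029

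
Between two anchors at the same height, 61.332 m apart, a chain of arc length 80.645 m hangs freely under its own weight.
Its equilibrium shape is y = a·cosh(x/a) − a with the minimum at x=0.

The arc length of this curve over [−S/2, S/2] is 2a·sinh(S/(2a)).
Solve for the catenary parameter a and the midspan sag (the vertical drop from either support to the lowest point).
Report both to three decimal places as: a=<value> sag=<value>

a=23.296 sag=23.272

seed: a₀ = √(S³/(24(L−S))) = √(61.332³/(24·19.313)) = 22.310032
iter 1: u=1.374539  f(a)=+1.909e+00  f'(a)=-2.081e+00  a ← 22.310032 − (+1.909e+00/-2.081e+00) = 23.227113
iter 2: u=1.320267  f(a)=+1.240e-01  f'(a)=-1.819e+00  a ← 23.227113 − (+1.240e-01/-1.819e+00) = 23.295288
iter 3: u=1.316404  f(a)=+6.038e-04  f'(a)=-1.801e+00  a ← 23.295288 − (+6.038e-04/-1.801e+00) = 23.295623
iter 4: u=1.316385  f(a)=+1.447e-08  f'(a)=-1.801e+00  a ← 23.295623 − (+1.447e-08/-1.801e+00) = 23.295623
iter 5: u=1.316385  f(a)=+0.000e+00  f'(a)=-1.801e+00  a ← 23.295623 − (+0.000e+00/-1.801e+00) = 23.295623
converged: |Δa| < 1e-12 after 5 iterations
sag = a·(cosh(S/(2a)) − 1) = 23.295623·(cosh(1.316385) − 1) = 23.272500
T_max/T_min = cosh(S/(2a)) = 1.999007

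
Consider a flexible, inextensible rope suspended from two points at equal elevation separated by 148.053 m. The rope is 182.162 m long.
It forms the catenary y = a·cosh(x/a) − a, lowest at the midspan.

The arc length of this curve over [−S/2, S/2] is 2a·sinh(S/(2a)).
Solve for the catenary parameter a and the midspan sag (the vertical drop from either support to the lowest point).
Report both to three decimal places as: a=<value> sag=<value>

a=65.033 sag=46.882

seed: a₀ = √(S³/(24(L−S))) = √(148.053³/(24·34.109)) = 62.963042
iter 1: u=1.175714  f(a)=+2.437e+00  f'(a)=-1.241e+00  a ← 62.963042 − (+2.437e+00/-1.241e+00) = 64.926708
iter 2: u=1.140155  f(a)=+1.186e-01  f'(a)=-1.123e+00  a ← 64.926708 − (+1.186e-01/-1.123e+00) = 65.032378
iter 3: u=1.138302  f(a)=+3.131e-04  f'(a)=-1.117e+00  a ← 65.032378 − (+3.131e-04/-1.117e+00) = 65.032658
iter 4: u=1.138297  f(a)=+2.193e-09  f'(a)=-1.117e+00  a ← 65.032658 − (+2.193e-09/-1.117e+00) = 65.032658
iter 5: u=1.138297  f(a)=-5.684e-14  f'(a)=-1.117e+00  a ← 65.032658 − (-5.684e-14/-1.117e+00) = 65.032658
converged: |Δa| < 1e-12 after 5 iterations
sag = a·(cosh(S/(2a)) − 1) = 65.032658·(cosh(1.138297) − 1) = 46.882467
T_max/T_min = cosh(S/(2a)) = 1.720907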